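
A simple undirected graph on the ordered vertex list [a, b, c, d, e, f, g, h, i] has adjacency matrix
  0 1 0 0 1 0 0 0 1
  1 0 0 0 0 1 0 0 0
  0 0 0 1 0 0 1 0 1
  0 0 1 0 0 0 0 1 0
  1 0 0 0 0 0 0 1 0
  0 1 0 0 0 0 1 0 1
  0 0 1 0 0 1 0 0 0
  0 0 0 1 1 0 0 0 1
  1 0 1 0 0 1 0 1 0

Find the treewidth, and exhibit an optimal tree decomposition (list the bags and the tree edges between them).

Each bag holds 4 vertices, so the decomposition has width 3, which upper-bounds the treewidth. For the lower bound: the 4 vertex sets {c,d,g}, {f}, {i}, {a,b,e,h} are disjoint, each induces a connected subgraph, and every pair is joined by at least one edge of G. Contracting each set to a single vertex therefore yields K_{4} as a minor, and since treewidth is minor-monotone, tw(G) ≥ tw(K_{4}) = 3. Combining the bounds, tw(G) = 3.

Treewidth 3.
One such decomposition:
Bags: B1 = {c, d, f, g}  B2 = {c, d, f, i}  B3 = {d, f, h, i}  B4 = {b, f, h, i}  B5 = {a, b, h, i}  B6 = {a, b, e, h}
Tree: B1–B2, B2–B3, B3–B4, B4–B5, B5–B6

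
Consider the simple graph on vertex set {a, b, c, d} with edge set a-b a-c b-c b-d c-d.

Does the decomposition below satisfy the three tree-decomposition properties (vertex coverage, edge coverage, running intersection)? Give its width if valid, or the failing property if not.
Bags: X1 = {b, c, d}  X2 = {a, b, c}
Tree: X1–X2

Yes; width 2.

Checking the three conditions: (i) the bags cover all of {a, b, c, d}; (ii) for each edge, some bag contains both endpoints; (iii) the bags containing any fixed vertex form a subtree. All hold, so the decomposition is valid with width 3 − 1 = 2.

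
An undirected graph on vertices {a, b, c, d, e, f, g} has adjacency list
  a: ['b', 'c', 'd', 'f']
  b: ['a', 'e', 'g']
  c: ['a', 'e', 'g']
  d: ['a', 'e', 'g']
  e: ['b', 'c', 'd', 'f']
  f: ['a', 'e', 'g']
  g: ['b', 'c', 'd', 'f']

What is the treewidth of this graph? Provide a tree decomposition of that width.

Treewidth 3.
One optimal decomposition is:
Bags: B1 = {a, b, e, g}  B2 = {a, c, e, g}  B3 = {a, d, e, g}  B4 = {a, e, f, g}
Tree: B1–B2, B2–B3, B3–B4

The largest bag has 4 vertices, giving width 3; this decomposition certifies tw(G) ≤ 3. For the lower bound: the 4 vertex sets {b,g}, {c,e}, {a}, {d} are disjoint, each induces a connected subgraph, and every pair is joined by at least one edge of G. Contracting each set to a single vertex therefore yields K_{4} as a minor, and since treewidth is minor-monotone, tw(G) ≥ tw(K_{4}) = 3. Therefore the treewidth is 3.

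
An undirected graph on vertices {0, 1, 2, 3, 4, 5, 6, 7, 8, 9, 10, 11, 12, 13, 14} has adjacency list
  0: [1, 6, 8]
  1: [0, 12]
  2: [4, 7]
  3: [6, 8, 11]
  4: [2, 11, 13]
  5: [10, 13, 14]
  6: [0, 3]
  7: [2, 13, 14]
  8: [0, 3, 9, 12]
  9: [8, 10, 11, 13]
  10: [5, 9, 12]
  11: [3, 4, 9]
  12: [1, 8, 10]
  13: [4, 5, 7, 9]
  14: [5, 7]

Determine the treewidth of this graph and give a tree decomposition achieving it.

Each bag holds 4 vertices, so the decomposition has width 3, which upper-bounds the treewidth. For the lower bound: the 4 vertex sets {0,1,6}, {3}, {8}, {9,10,11,12} are disjoint, each induces a connected subgraph, and every pair is joined by at least one edge of G. Contracting each set to a single vertex therefore yields K_{4} as a minor, and since treewidth is minor-monotone, tw(G) ≥ tw(K_{4}) = 3. Therefore the treewidth is 3.

Treewidth 3.
One such decomposition:
Bags: B1 = {0, 1, 3, 6}  B2 = {0, 1, 3, 8}  B3 = {1, 3, 8, 12}  B4 = {3, 8, 11, 12}  B5 = {8, 9, 11, 12}  B6 = {9, 10, 11, 12}  B7 = {4, 9, 10, 11}  B8 = {4, 9, 10, 13}  B9 = {4, 5, 10, 13}  B10 = {2, 4, 5, 13}  B11 = {2, 5, 7, 13}  B12 = {2, 5, 7, 14}
Tree: B1–B2, B2–B3, B3–B4, B4–B5, B5–B6, B6–B7, B7–B8, B8–B9, B9–B10, B10–B11, B11–B12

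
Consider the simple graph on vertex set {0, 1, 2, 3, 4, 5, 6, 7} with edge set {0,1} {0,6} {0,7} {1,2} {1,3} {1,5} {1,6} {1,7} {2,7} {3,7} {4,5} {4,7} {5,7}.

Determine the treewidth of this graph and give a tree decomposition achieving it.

Treewidth 2.
One such decomposition:
Bags: B1 = {1, 3, 7}  B2 = {1, 5, 7}  B3 = {0, 1, 7}  B4 = {4, 5, 7}  B5 = {1, 2, 7}  B6 = {0, 1, 6}
Tree: B1–B2, B2–B3, B2–B4, B2–B5, B3–B6

Each bag holds 3 vertices, so the decomposition has width 2, which upper-bounds the treewidth. For the lower bound, the 3 vertices {0, 1, 6} are pairwise adjacent, and any tree decomposition puts a clique entirely inside one bag — forcing width ≥ 2. Combining the bounds, tw(G) = 2.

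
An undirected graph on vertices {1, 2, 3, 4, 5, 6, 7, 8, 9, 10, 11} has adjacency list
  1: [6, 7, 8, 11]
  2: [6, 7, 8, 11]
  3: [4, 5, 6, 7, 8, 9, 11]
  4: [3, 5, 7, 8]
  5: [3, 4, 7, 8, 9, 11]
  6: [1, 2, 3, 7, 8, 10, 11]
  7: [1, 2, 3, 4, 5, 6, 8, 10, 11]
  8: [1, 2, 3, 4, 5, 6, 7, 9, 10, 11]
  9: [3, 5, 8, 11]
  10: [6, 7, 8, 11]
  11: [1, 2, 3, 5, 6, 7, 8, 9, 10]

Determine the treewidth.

4

A width-4 tree decomposition is:
Bags: B1 = {3, 6, 7, 8, 11}  B2 = {3, 5, 7, 8, 11}  B3 = {2, 6, 7, 8, 11}  B4 = {3, 4, 5, 7, 8}  B5 = {3, 5, 8, 9, 11}  B6 = {1, 6, 7, 8, 11}  B7 = {6, 7, 8, 10, 11}
Tree: B1–B2, B1–B3, B2–B4, B2–B5, B1–B6, B1–B7
Every bag has size at most 5, so the width is 5 − 1 = 4 and tw(G) ≤ 4. On the other hand G contains the 5-clique {3, 5, 8, 9, 11}. A clique must lie in a single bag of any decomposition, so no decomposition can have width below 4. Combining the bounds, tw(G) = 4.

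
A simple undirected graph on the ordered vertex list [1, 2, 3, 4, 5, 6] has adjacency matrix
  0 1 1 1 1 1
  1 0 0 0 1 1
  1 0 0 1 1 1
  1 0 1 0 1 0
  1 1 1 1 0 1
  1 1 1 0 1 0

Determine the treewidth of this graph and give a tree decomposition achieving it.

Each bag holds 4 vertices, so the decomposition has width 3, which upper-bounds the treewidth. For the lower bound, the 4 vertices {1, 2, 5, 6} are pairwise adjacent, and any tree decomposition puts a clique entirely inside one bag — forcing width ≥ 3. The upper and lower bounds meet at 3, so that is the treewidth.

Treewidth 3.
Bags: B1 = {1, 3, 5, 6}  B2 = {1, 2, 5, 6}  B3 = {1, 3, 4, 5}
Tree: B1–B2, B1–B3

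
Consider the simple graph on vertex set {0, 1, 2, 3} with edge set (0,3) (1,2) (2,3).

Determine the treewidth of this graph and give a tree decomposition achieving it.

Every bag has size at most 2, so the width is 2 − 1 = 1 and tw(G) ≤ 1. Any graph with an edge has treewidth ≥ 1, and G has the edge 1–2. Therefore the treewidth is 1.

Treewidth 1.
One such decomposition:
Bags: B1 = {1, 2}  B2 = {2, 3}  B3 = {0, 3}
Tree: B1–B2, B2–B3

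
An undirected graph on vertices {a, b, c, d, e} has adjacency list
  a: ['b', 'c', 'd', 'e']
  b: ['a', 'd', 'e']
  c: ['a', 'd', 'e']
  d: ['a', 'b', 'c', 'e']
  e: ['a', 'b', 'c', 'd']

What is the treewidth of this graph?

A width-3 tree decomposition is:
Bags: B1 = {a, b, d, e}  B2 = {a, c, d, e}
Tree: B1–B2
Each bag holds 4 vertices, so the decomposition has width 3, which upper-bounds the treewidth. Conversely, {a, c, d, e} is a clique of size 4, and the vertices of any clique must share a bag in every tree decomposition; so some bag has ≥ 4 vertices and tw(G) ≥ 3. Hence tw(G) = 3 exactly.

3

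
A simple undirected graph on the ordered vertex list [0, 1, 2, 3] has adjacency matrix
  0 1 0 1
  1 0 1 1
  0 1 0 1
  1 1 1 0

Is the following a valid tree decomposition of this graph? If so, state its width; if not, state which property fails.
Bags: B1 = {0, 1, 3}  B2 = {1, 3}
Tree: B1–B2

A tree decomposition must satisfy three properties: every vertex lies in some bag; for every edge, both endpoints lie together in some bag; and for every vertex, the bags containing it form a connected subtree. Here vertex 2 appears in no bag, so the decomposition is invalid.

No — vertex 2 appears in no bag.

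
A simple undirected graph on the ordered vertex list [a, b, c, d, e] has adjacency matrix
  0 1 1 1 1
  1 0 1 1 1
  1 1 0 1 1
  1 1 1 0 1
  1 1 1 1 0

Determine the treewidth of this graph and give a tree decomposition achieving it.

With just one bag of size 5, the width is 5 − 1 = 4, so tw(G) ≤ 4. For the lower bound, the 5 vertices {a, b, c, d, e} are pairwise adjacent, and any tree decomposition puts a clique entirely inside one bag — forcing width ≥ 4. Combining the bounds, tw(G) = 4.

Treewidth 4.
One such decomposition:
Bags: B1 = {a, b, c, d, e}
Tree: (single bag)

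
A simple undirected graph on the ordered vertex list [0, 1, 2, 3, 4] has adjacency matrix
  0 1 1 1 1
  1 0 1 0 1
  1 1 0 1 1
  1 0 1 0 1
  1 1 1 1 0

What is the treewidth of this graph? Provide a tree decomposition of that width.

Treewidth 3.
One such decomposition:
Bags: B1 = {0, 2, 3, 4}  B2 = {0, 1, 2, 4}
Tree: B1–B2

Every bag has size at most 4, so the width is 4 − 1 = 3 and tw(G) ≤ 3. On the other hand G contains the 4-clique {0, 1, 2, 4}. A clique must lie in a single bag of any decomposition, so no decomposition can have width below 3. Therefore the treewidth is 3.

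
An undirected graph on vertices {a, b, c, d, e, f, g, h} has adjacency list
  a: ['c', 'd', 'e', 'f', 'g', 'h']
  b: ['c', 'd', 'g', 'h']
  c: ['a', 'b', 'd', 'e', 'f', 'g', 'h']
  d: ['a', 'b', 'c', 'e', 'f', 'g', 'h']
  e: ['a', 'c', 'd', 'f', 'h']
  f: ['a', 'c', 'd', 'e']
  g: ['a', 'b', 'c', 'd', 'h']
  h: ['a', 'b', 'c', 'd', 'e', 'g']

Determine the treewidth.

A width-4 tree decomposition is:
Bags: B1 = {b, c, d, g, h}  B2 = {a, c, d, g, h}  B3 = {a, c, d, e, h}  B4 = {a, c, d, e, f}
Tree: B1–B2, B2–B3, B3–B4
The largest bag has 5 vertices, giving width 4; this decomposition certifies tw(G) ≤ 4. Conversely, {a, c, d, g, h} is a clique of size 5, and the vertices of any clique must share a bag in every tree decomposition; so some bag has ≥ 5 vertices and tw(G) ≥ 4. Combining the bounds, tw(G) = 4.

4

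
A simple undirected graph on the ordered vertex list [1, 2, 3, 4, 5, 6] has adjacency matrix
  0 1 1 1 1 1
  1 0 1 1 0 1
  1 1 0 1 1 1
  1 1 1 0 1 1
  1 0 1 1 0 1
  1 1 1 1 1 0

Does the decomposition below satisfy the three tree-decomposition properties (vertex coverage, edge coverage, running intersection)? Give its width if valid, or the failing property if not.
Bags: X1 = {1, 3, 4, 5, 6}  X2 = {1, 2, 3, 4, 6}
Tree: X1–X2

Yes; width 4.

Checking the three conditions: (i) the bags cover all of {1, 2, 3, 4, 5, 6}; (ii) for each edge, some bag contains both endpoints; (iii) the bags containing any fixed vertex form a subtree. All hold, so the decomposition is valid with width 5 − 1 = 4.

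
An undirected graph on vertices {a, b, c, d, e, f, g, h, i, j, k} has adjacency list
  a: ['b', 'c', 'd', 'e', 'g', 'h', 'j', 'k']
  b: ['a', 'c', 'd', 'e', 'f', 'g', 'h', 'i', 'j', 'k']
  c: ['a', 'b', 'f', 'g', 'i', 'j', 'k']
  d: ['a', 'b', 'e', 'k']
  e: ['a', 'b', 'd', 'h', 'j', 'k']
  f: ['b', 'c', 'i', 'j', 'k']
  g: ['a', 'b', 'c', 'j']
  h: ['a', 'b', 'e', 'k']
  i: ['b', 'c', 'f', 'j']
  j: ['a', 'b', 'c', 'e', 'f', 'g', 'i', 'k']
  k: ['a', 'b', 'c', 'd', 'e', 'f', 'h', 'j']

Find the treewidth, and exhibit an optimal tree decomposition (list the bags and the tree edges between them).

Treewidth 4.
Bags: B1 = {a, b, e, h, k}  B2 = {a, b, d, e, k}  B3 = {a, b, e, j, k}  B4 = {a, b, c, j, k}  B5 = {b, c, f, j, k}  B6 = {b, c, f, i, j}  B7 = {a, b, c, g, j}
Tree: B1–B2, B2–B3, B3–B4, B4–B5, B5–B6, B4–B7

Each bag holds 5 vertices, so the decomposition has width 4, which upper-bounds the treewidth. Conversely, {a, b, c, g, j} is a clique of size 5, and the vertices of any clique must share a bag in every tree decomposition; so some bag has ≥ 5 vertices and tw(G) ≥ 4. Combining the bounds, tw(G) = 4.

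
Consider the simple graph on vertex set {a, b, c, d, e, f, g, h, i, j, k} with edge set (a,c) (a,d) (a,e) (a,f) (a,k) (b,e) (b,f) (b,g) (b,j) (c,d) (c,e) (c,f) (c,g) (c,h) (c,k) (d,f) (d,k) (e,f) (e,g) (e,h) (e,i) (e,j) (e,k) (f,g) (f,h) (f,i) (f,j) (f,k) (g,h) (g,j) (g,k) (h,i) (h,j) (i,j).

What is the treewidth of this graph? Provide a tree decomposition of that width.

Each bag holds 5 vertices, so the decomposition has width 4, which upper-bounds the treewidth. Conversely, {a, c, d, f, k} is a clique of size 5, and the vertices of any clique must share a bag in every tree decomposition; so some bag has ≥ 5 vertices and tw(G) ≥ 4. Therefore the treewidth is 4.

Treewidth 4.
Bags: B1 = {e, f, g, h, j}  B2 = {b, e, f, g, j}  B3 = {e, f, h, i, j}  B4 = {c, e, f, g, h}  B5 = {c, e, f, g, k}  B6 = {a, c, e, f, k}  B7 = {a, c, d, f, k}
Tree: B1–B2, B1–B3, B1–B4, B4–B5, B5–B6, B6–B7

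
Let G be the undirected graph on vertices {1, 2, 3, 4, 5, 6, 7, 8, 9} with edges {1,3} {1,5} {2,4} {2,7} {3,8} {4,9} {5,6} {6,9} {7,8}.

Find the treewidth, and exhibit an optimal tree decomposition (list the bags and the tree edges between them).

Every bag has size at most 3, so the width is 3 − 1 = 2 and tw(G) ≤ 2. Since 3–1–5–6–9–4–2–7–8–3 is a cycle in G, G is not acyclic. Forests are exactly the graphs of treewidth ≤ 1, so tw(G) ≥ 2. The upper and lower bounds meet at 2, so that is the treewidth.

Treewidth 2.
Bags: B1 = {1, 3, 5}  B2 = {3, 5, 6}  B3 = {3, 6, 9}  B4 = {3, 4, 9}  B5 = {2, 3, 4}  B6 = {2, 3, 7}  B7 = {3, 7, 8}
Tree: B1–B2, B2–B3, B3–B4, B4–B5, B5–B6, B6–B7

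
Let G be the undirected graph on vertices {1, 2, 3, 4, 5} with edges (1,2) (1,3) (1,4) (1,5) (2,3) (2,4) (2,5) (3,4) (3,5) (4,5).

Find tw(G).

A width-4 tree decomposition is:
Bags: B1 = {1, 2, 3, 4, 5}
Tree: (single bag)
With just one bag of size 5, the width is 5 − 1 = 4, so tw(G) ≤ 4. On the other hand G contains the 5-clique {1, 2, 3, 4, 5}. A clique must lie in a single bag of any decomposition, so no decomposition can have width below 4. Combining the bounds, tw(G) = 4.

4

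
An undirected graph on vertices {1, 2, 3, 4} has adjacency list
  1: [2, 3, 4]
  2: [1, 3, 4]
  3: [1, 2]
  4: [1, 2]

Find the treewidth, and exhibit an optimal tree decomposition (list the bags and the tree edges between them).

Each bag holds 3 vertices, so the decomposition has width 2, which upper-bounds the treewidth. On the other hand G contains the 3-clique {1, 2, 3}. A clique must lie in a single bag of any decomposition, so no decomposition can have width below 2. Combining the bounds, tw(G) = 2.

Treewidth 2.
One such decomposition:
Bags: B1 = {1, 2, 3}  B2 = {1, 2, 4}
Tree: B1–B2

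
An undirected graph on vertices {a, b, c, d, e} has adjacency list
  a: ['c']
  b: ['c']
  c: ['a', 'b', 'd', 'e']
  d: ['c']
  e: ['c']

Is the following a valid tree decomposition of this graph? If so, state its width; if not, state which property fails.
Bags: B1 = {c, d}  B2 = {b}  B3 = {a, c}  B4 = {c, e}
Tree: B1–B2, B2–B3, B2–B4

No — edge (c,b) lies in no bag.

A tree decomposition must satisfy three properties: every vertex lies in some bag; for every edge, both endpoints lie together in some bag; and for every vertex, the bags containing it form a connected subtree. Here edge (c,b) lies in no bag, so the decomposition is invalid.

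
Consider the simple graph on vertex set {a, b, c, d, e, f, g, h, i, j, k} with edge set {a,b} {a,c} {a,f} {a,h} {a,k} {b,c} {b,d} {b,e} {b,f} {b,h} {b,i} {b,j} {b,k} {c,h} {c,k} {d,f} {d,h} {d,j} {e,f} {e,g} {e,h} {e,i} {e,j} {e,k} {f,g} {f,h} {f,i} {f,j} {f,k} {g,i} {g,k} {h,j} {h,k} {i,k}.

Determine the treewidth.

A width-4 tree decomposition is:
Bags: B1 = {b, e, f, h, k}  B2 = {b, e, f, i, k}  B3 = {a, b, f, h, k}  B4 = {a, b, c, h, k}  B5 = {b, e, f, h, j}  B6 = {e, f, g, i, k}  B7 = {b, d, f, h, j}
Tree: B1–B2, B1–B3, B3–B4, B1–B5, B2–B6, B5–B7
Every bag has size at most 5, so the width is 5 − 1 = 4 and tw(G) ≤ 4. Conversely, {a, b, c, h, k} is a clique of size 5, and the vertices of any clique must share a bag in every tree decomposition; so some bag has ≥ 5 vertices and tw(G) ≥ 4. Combining the bounds, tw(G) = 4.

4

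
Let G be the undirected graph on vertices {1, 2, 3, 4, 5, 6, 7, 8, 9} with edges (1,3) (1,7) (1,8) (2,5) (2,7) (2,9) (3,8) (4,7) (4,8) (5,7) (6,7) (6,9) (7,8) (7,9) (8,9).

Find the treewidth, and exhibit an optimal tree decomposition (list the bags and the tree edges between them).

The largest bag has 3 vertices, giving width 2; this decomposition certifies tw(G) ≤ 2. For the lower bound, the 3 vertices {1, 3, 8} are pairwise adjacent, and any tree decomposition puts a clique entirely inside one bag — forcing width ≥ 2. Combining the bounds, tw(G) = 2.

Treewidth 2.
Bags: B1 = {7, 8, 9}  B2 = {6, 7, 9}  B3 = {4, 7, 8}  B4 = {2, 7, 9}  B5 = {1, 7, 8}  B6 = {2, 5, 7}  B7 = {1, 3, 8}
Tree: B1–B2, B1–B3, B1–B4, B3–B5, B4–B6, B5–B7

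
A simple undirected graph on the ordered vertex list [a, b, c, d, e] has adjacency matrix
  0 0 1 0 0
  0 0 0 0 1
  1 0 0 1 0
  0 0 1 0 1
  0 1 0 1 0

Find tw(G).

A width-1 tree decomposition is:
Bags: B1 = {a, c}  B2 = {c, d}  B3 = {d, e}  B4 = {b, e}
Tree: B1–B2, B2–B3, B3–B4
Each bag holds 2 vertices, so the decomposition has width 1, which upper-bounds the treewidth. Any graph with an edge has treewidth ≥ 1, and G has the edge a–c. Therefore the treewidth is 1.

1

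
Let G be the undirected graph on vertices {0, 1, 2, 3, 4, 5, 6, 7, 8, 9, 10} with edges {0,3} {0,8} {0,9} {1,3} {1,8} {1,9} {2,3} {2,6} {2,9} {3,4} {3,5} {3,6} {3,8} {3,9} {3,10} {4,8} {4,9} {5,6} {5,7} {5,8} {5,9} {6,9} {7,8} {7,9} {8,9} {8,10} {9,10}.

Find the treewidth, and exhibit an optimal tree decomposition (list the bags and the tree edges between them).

Each bag holds 4 vertices, so the decomposition has width 3, which upper-bounds the treewidth. For the lower bound, the 4 vertices {0, 3, 8, 9} are pairwise adjacent, and any tree decomposition puts a clique entirely inside one bag — forcing width ≥ 3. Therefore the treewidth is 3.

Treewidth 3.
One such decomposition:
Bags: B1 = {2, 3, 6, 9}  B2 = {3, 5, 6, 9}  B3 = {3, 5, 8, 9}  B4 = {5, 7, 8, 9}  B5 = {1, 3, 8, 9}  B6 = {3, 4, 8, 9}  B7 = {3, 8, 9, 10}  B8 = {0, 3, 8, 9}
Tree: B1–B2, B2–B3, B3–B4, B3–B5, B3–B6, B3–B7, B5–B8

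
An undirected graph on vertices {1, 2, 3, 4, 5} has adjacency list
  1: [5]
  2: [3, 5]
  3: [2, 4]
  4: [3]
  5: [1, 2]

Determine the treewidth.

A width-1 tree decomposition is:
Bags: B1 = {1, 5}  B2 = {2, 5}  B3 = {2, 3}  B4 = {3, 4}
Tree: B1–B2, B2–B3, B3–B4
Every bag has size at most 2, so the width is 2 − 1 = 1 and tw(G) ≤ 1. Any graph with an edge has treewidth ≥ 1, and G has the edge 1–5. Therefore the treewidth is 1.

1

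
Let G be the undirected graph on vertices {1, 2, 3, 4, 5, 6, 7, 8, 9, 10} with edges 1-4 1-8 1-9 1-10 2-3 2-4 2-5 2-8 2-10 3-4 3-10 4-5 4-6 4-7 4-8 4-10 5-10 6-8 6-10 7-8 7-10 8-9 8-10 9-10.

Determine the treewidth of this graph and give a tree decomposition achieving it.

Every bag has size at most 4, so the width is 4 − 1 = 3 and tw(G) ≤ 3. For the lower bound, the 4 vertices {1, 8, 9, 10} are pairwise adjacent, and any tree decomposition puts a clique entirely inside one bag — forcing width ≥ 3. The upper and lower bounds meet at 3, so that is the treewidth.

Treewidth 3.
One optimal decomposition is:
Bags: B1 = {2, 3, 4, 10}  B2 = {2, 4, 8, 10}  B3 = {4, 6, 8, 10}  B4 = {4, 7, 8, 10}  B5 = {1, 4, 8, 10}  B6 = {2, 4, 5, 10}  B7 = {1, 8, 9, 10}
Tree: B1–B2, B2–B3, B2–B4, B4–B5, B2–B6, B5–B7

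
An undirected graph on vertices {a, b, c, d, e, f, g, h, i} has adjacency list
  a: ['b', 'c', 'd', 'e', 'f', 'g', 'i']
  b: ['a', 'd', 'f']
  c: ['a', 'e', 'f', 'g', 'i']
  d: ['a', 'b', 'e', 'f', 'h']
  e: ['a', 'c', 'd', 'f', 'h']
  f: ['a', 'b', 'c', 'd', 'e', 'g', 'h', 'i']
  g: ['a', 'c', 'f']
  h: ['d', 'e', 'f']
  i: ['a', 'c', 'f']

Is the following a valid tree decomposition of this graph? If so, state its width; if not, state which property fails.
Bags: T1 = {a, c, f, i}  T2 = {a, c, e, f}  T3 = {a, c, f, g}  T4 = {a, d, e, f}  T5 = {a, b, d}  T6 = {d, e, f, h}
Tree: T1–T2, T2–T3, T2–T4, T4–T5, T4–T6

No — edge (f,b) lies in no bag.

A tree decomposition must satisfy three properties: every vertex lies in some bag; for every edge, both endpoints lie together in some bag; and for every vertex, the bags containing it form a connected subtree. Here edge (f,b) lies in no bag, so the decomposition is invalid.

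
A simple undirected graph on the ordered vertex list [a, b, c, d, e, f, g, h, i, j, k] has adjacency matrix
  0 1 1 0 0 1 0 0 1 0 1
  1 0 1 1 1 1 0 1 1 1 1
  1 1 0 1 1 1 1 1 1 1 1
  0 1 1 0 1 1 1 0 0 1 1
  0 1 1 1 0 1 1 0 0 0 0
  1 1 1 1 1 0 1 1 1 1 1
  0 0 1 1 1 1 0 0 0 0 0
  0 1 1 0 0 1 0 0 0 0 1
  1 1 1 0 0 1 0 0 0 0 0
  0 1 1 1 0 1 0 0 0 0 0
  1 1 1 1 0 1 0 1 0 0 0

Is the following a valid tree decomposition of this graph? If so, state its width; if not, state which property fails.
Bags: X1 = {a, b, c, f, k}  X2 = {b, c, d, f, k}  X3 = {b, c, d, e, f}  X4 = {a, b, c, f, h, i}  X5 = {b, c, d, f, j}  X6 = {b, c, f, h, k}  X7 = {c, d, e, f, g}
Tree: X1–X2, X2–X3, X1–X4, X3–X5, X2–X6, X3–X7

A tree decomposition must satisfy three properties: every vertex lies in some bag; for every edge, both endpoints lie together in some bag; and for every vertex, the bags containing it form a connected subtree. Here bags containing vertex h are not connected in the tree, so the decomposition is invalid.

No — bags containing vertex h are not connected in the tree.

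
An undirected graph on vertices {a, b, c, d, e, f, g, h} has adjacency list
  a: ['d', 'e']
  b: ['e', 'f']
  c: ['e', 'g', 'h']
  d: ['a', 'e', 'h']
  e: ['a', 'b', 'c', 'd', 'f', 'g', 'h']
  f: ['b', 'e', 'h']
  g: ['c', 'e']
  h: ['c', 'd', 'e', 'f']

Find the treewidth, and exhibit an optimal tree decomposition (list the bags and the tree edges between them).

Each bag holds 3 vertices, so the decomposition has width 2, which upper-bounds the treewidth. On the other hand G contains the 3-clique {c, e, g}. A clique must lie in a single bag of any decomposition, so no decomposition can have width below 2. Hence tw(G) = 2 exactly.

Treewidth 2.
Bags: B1 = {d, e, h}  B2 = {a, d, e}  B3 = {c, e, h}  B4 = {e, f, h}  B5 = {b, e, f}  B6 = {c, e, g}
Tree: B1–B2, B1–B3, B1–B4, B4–B5, B3–B6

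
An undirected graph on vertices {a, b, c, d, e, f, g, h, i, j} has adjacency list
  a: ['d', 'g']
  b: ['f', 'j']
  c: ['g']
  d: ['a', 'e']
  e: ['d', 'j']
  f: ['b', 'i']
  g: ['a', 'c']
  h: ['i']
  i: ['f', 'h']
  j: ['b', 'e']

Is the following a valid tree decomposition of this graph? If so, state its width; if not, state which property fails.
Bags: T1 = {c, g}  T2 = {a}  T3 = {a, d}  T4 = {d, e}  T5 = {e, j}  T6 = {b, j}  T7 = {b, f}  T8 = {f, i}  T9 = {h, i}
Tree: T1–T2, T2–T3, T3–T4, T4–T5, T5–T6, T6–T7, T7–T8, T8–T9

No — edge (g,a) lies in no bag.

A tree decomposition must satisfy three properties: every vertex lies in some bag; for every edge, both endpoints lie together in some bag; and for every vertex, the bags containing it form a connected subtree. Here edge (g,a) lies in no bag, so the decomposition is invalid.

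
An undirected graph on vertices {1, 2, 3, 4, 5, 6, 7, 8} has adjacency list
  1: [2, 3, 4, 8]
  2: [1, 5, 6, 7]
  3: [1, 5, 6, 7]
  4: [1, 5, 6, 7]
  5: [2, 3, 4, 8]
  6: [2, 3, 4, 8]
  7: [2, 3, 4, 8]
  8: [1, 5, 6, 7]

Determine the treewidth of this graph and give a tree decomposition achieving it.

Each bag holds 5 vertices, so the decomposition has width 4, which upper-bounds the treewidth. For the lower bound: the 5 vertex sets {2,7}, {3,5}, {4,6}, {1}, {8} are disjoint, each induces a connected subgraph, and every pair is joined by at least one edge of G. Contracting each set to a single vertex therefore yields K_{5} as a minor, and since treewidth is minor-monotone, tw(G) ≥ tw(K_{5}) = 4. Therefore the treewidth is 4.

Treewidth 4.
One such decomposition:
Bags: B1 = {1, 2, 5, 6, 7}  B2 = {1, 3, 5, 6, 7}  B3 = {1, 4, 5, 6, 7}  B4 = {1, 5, 6, 7, 8}
Tree: B1–B2, B2–B3, B3–B4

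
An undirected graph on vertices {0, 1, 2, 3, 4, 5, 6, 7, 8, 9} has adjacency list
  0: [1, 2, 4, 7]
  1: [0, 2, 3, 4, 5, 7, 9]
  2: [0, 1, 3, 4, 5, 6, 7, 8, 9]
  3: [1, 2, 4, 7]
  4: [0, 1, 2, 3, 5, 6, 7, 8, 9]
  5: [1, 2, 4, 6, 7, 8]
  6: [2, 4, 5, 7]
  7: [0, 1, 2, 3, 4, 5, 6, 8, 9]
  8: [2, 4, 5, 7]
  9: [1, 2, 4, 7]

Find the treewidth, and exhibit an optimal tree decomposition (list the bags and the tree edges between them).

The largest bag has 5 vertices, giving width 4; this decomposition certifies tw(G) ≤ 4. On the other hand G contains the 5-clique {2, 4, 5, 7, 8}. A clique must lie in a single bag of any decomposition, so no decomposition can have width below 4. The upper and lower bounds meet at 4, so that is the treewidth.

Treewidth 4.
One such decomposition:
Bags: B1 = {1, 2, 4, 5, 7}  B2 = {1, 2, 4, 7, 9}  B3 = {2, 4, 5, 6, 7}  B4 = {2, 4, 5, 7, 8}  B5 = {0, 1, 2, 4, 7}  B6 = {1, 2, 3, 4, 7}
Tree: B1–B2, B1–B3, B1–B4, B1–B5, B2–B6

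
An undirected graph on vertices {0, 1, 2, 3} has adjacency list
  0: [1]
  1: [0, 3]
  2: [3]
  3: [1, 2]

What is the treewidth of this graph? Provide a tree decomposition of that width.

Treewidth 1.
One such decomposition:
Bags: B1 = {2, 3}  B2 = {1, 3}  B3 = {0, 1}
Tree: B1–B2, B2–B3

Each bag holds 2 vertices, so the decomposition has width 1, which upper-bounds the treewidth. G has an edge, so its treewidth is at least 1. The upper and lower bounds meet at 1, so that is the treewidth.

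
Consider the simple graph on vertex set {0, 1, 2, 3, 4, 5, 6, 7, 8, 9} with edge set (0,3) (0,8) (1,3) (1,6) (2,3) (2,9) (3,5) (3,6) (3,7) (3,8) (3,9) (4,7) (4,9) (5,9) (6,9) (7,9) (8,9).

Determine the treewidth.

2

A width-2 tree decomposition is:
Bags: B1 = {3, 8, 9}  B2 = {2, 3, 9}  B3 = {3, 6, 9}  B4 = {0, 3, 8}  B5 = {3, 7, 9}  B6 = {3, 5, 9}  B7 = {4, 7, 9}  B8 = {1, 3, 6}
Tree: B1–B2, B2–B3, B1–B4, B2–B5, B2–B6, B5–B7, B3–B8
Every bag has size at most 3, so the width is 3 − 1 = 2 and tw(G) ≤ 2. Conversely, {0, 3, 8} is a clique of size 3, and the vertices of any clique must share a bag in every tree decomposition; so some bag has ≥ 3 vertices and tw(G) ≥ 2. The upper and lower bounds meet at 2, so that is the treewidth.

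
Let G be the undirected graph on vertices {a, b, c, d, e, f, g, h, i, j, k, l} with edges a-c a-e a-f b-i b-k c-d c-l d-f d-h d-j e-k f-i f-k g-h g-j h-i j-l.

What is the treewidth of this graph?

3

A width-3 tree decomposition is:
Bags: B1 = {c, g, j, l}  B2 = {c, d, g, j}  B3 = {c, d, g, h}  B4 = {a, c, d, h}  B5 = {a, d, f, h}  B6 = {a, f, h, i}  B7 = {a, e, f, i}  B8 = {e, f, i, k}  B9 = {b, e, i, k}
Tree: B1–B2, B2–B3, B3–B4, B4–B5, B5–B6, B6–B7, B7–B8, B8–B9
The largest bag has 4 vertices, giving width 3; this decomposition certifies tw(G) ≤ 3. For the lower bound: the 4 vertex sets {g,j,l}, {c}, {d}, {a,f,h,i} are disjoint, each induces a connected subgraph, and every pair is joined by at least one edge of G. Contracting each set to a single vertex therefore yields K_{4} as a minor, and since treewidth is minor-monotone, tw(G) ≥ tw(K_{4}) = 3. Combining the bounds, tw(G) = 3.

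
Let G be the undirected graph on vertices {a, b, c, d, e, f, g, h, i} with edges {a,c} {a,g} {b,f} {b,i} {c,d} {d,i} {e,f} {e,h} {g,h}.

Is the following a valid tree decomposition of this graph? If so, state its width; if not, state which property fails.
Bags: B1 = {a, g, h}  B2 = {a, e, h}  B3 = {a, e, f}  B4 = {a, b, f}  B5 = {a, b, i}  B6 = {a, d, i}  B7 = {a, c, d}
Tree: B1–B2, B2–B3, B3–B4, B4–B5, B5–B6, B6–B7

Yes; width 2.

Checking the three conditions: (i) the bags cover all of {a, b, c, d, e, f, g, h, i}; (ii) for each edge, some bag contains both endpoints; (iii) the bags containing any fixed vertex form a subtree. All hold, so the decomposition is valid with width 3 − 1 = 2.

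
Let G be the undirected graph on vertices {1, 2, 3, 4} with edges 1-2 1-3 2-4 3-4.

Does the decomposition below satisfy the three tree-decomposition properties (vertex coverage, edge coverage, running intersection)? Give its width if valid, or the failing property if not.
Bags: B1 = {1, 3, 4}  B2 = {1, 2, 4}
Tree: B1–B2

Yes; width 2.

Checking the three conditions: (i) the bags cover all of {1, 2, 3, 4}; (ii) for each edge, some bag contains both endpoints; (iii) the bags containing any fixed vertex form a subtree. All hold, so the decomposition is valid with width 3 − 1 = 2.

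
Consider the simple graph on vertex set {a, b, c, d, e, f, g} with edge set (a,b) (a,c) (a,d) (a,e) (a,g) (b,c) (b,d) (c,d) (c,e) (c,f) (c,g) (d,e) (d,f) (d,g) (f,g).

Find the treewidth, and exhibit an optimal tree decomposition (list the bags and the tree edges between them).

Treewidth 3.
One such decomposition:
Bags: B1 = {a, c, d, g}  B2 = {a, c, d, e}  B3 = {a, b, c, d}  B4 = {c, d, f, g}
Tree: B1–B2, B2–B3, B1–B4

Every bag has size at most 4, so the width is 4 − 1 = 3 and tw(G) ≤ 3. Conversely, {a, c, d, g} is a clique of size 4, and the vertices of any clique must share a bag in every tree decomposition; so some bag has ≥ 4 vertices and tw(G) ≥ 3. The upper and lower bounds meet at 3, so that is the treewidth.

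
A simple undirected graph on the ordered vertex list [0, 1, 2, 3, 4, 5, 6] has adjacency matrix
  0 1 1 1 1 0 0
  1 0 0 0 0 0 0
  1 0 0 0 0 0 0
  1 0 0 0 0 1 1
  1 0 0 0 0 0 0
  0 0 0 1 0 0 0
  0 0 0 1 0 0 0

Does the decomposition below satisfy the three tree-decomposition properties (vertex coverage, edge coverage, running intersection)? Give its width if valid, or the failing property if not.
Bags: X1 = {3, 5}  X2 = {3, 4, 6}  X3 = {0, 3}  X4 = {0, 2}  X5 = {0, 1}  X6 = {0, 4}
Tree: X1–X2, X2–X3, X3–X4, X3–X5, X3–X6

No — bags containing vertex 4 are not connected in the tree.

A tree decomposition must satisfy three properties: every vertex lies in some bag; for every edge, both endpoints lie together in some bag; and for every vertex, the bags containing it form a connected subtree. Here bags containing vertex 4 are not connected in the tree, so the decomposition is invalid.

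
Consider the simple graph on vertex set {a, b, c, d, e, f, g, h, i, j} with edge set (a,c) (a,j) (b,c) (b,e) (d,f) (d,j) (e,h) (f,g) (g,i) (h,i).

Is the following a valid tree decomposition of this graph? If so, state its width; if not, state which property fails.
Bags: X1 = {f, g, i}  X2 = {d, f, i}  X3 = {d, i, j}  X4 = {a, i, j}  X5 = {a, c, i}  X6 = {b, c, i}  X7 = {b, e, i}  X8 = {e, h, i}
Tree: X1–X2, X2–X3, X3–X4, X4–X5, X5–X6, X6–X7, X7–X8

Yes; width 2.

Checking the three conditions: (i) the bags cover all of {a, b, c, d, e, f, g, h, i, j}; (ii) for each edge, some bag contains both endpoints; (iii) the bags containing any fixed vertex form a subtree. All hold, so the decomposition is valid with width 3 − 1 = 2.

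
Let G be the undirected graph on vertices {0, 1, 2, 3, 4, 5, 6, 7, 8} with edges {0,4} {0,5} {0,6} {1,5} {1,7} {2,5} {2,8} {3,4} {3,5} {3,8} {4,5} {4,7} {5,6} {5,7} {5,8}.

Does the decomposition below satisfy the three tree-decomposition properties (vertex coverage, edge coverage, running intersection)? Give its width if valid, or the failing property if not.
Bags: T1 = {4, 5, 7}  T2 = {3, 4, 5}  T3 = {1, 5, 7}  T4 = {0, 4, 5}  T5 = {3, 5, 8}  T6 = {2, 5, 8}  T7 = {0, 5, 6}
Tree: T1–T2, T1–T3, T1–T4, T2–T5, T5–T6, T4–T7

Checking the three conditions: (i) the bags cover all of {0, 1, 2, 3, 4, 5, 6, 7, 8}; (ii) for each edge, some bag contains both endpoints; (iii) the bags containing any fixed vertex form a subtree. All hold, so the decomposition is valid with width 3 − 1 = 2.

Yes; width 2.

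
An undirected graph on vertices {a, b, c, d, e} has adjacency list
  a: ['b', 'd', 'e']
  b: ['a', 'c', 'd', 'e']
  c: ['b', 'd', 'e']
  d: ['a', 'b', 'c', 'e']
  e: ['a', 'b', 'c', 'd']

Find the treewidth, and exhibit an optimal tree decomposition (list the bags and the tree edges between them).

Every bag has size at most 4, so the width is 4 − 1 = 3 and tw(G) ≤ 3. For the lower bound, the 4 vertices {b, c, d, e} are pairwise adjacent, and any tree decomposition puts a clique entirely inside one bag — forcing width ≥ 3. The upper and lower bounds meet at 3, so that is the treewidth.

Treewidth 3.
Bags: B1 = {a, b, d, e}  B2 = {b, c, d, e}
Tree: B1–B2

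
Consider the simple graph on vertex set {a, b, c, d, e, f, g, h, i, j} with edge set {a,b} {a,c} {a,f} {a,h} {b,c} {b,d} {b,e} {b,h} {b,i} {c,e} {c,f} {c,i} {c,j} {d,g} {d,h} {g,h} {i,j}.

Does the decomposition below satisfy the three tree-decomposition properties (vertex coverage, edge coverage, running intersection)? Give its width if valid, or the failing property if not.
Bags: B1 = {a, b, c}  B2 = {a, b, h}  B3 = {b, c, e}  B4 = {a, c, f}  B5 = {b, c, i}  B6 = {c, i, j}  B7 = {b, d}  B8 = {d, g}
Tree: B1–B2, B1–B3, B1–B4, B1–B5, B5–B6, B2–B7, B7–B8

No — edge (h,d) lies in no bag.

A tree decomposition must satisfy three properties: every vertex lies in some bag; for every edge, both endpoints lie together in some bag; and for every vertex, the bags containing it form a connected subtree. Here edge (h,d) lies in no bag, so the decomposition is invalid.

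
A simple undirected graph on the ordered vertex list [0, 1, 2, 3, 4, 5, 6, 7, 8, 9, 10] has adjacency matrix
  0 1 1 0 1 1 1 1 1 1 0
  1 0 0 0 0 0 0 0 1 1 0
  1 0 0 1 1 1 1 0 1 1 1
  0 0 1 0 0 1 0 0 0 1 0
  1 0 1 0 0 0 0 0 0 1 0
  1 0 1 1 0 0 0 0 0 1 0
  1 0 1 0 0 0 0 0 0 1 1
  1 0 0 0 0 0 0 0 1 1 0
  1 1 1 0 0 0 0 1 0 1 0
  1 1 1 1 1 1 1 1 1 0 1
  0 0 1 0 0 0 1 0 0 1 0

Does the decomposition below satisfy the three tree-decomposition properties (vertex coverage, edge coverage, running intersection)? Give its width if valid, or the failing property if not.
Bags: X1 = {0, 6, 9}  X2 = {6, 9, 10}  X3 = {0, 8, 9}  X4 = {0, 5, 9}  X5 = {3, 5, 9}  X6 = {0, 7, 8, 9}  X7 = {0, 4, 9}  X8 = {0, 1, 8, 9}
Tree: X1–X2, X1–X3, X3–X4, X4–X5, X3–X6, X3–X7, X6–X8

A tree decomposition must satisfy three properties: every vertex lies in some bag; for every edge, both endpoints lie together in some bag; and for every vertex, the bags containing it form a connected subtree. Here vertex 2 appears in no bag, so the decomposition is invalid.

No — vertex 2 appears in no bag.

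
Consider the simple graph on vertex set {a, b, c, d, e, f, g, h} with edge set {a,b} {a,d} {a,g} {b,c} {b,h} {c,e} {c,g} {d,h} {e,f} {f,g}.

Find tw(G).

2

A width-2 tree decomposition is:
Bags: B1 = {a, d, h}  B2 = {a, b, h}  B3 = {a, b, g}  B4 = {b, c, g}  B5 = {c, f, g}  B6 = {c, e, f}
Tree: B1–B2, B2–B3, B3–B4, B4–B5, B5–B6
Each bag holds 3 vertices, so the decomposition has width 2, which upper-bounds the treewidth. The edges d–h–b–a–d form a cycle, so G is not a tree and its treewidth is at least 2. The upper and lower bounds meet at 2, so that is the treewidth.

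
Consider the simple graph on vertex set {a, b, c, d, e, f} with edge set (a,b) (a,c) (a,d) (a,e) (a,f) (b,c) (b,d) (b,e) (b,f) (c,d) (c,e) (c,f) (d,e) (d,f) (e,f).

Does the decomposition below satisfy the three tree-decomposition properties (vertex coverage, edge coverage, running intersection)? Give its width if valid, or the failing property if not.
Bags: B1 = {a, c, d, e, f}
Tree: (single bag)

A tree decomposition must satisfy three properties: every vertex lies in some bag; for every edge, both endpoints lie together in some bag; and for every vertex, the bags containing it form a connected subtree. Here vertex b appears in no bag, so the decomposition is invalid.

No — vertex b appears in no bag.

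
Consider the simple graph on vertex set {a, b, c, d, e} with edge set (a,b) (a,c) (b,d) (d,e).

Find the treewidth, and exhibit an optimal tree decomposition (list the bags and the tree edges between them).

Treewidth 1.
One optimal decomposition is:
Bags: B1 = {d, e}  B2 = {b, d}  B3 = {a, b}  B4 = {a, c}
Tree: B1–B2, B2–B3, B3–B4

Every bag has size at most 2, so the width is 2 − 1 = 1 and tw(G) ≤ 1. Since G has at least one edge (e.g. e–d), it is not an edgeless graph, so tw(G) ≥ 1. The upper and lower bounds meet at 1, so that is the treewidth.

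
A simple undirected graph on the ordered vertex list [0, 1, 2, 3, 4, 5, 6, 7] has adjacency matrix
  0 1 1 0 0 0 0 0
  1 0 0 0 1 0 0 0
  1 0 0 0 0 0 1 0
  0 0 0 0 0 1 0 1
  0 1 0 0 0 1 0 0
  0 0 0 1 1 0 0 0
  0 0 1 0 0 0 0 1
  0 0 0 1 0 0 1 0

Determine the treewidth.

2

A width-2 tree decomposition is:
Bags: B1 = {3, 6, 7}  B2 = {3, 5, 6}  B3 = {4, 5, 6}  B4 = {1, 4, 6}  B5 = {0, 1, 6}  B6 = {0, 2, 6}
Tree: B1–B2, B2–B3, B3–B4, B4–B5, B5–B6
Every bag has size at most 3, so the width is 3 − 1 = 2 and tw(G) ≤ 2. For the lower bound, G contains the cycle 6–7–3–5–4–1–0–2–6, so G is not a forest; only forests have treewidth ≤ 1, hence tw(G) ≥ 2. Hence tw(G) = 2 exactly.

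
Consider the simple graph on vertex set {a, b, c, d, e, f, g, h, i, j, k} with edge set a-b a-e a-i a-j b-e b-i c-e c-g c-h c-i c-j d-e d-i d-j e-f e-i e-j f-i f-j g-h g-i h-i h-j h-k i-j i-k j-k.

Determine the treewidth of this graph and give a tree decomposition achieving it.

Treewidth 3.
One optimal decomposition is:
Bags: B1 = {a, e, i, j}  B2 = {e, f, i, j}  B3 = {c, e, i, j}  B4 = {c, h, i, j}  B5 = {h, i, j, k}  B6 = {d, e, i, j}  B7 = {c, g, h, i}  B8 = {a, b, e, i}
Tree: B1–B2, B2–B3, B3–B4, B4–B5, B1–B6, B4–B7, B1–B8

Each bag holds 4 vertices, so the decomposition has width 3, which upper-bounds the treewidth. For the lower bound, the 4 vertices {c, g, h, i} are pairwise adjacent, and any tree decomposition puts a clique entirely inside one bag — forcing width ≥ 3. Hence tw(G) = 3 exactly.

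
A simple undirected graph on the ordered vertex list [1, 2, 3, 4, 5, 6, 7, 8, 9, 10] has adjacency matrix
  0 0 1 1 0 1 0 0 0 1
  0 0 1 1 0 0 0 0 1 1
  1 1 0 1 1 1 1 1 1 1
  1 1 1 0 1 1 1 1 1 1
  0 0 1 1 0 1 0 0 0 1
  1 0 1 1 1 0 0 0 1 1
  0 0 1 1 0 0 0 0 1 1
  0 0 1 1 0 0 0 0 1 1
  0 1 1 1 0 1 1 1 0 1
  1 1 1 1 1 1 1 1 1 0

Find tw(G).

A width-4 tree decomposition is:
Bags: B1 = {3, 4, 6, 9, 10}  B2 = {3, 4, 5, 6, 10}  B3 = {2, 3, 4, 9, 10}  B4 = {3, 4, 7, 9, 10}  B5 = {1, 3, 4, 6, 10}  B6 = {3, 4, 8, 9, 10}
Tree: B1–B2, B1–B3, B1–B4, B1–B5, B3–B6
Each bag holds 5 vertices, so the decomposition has width 4, which upper-bounds the treewidth. For the lower bound, the 5 vertices {1, 3, 4, 6, 10} are pairwise adjacent, and any tree decomposition puts a clique entirely inside one bag — forcing width ≥ 4. Therefore the treewidth is 4.

4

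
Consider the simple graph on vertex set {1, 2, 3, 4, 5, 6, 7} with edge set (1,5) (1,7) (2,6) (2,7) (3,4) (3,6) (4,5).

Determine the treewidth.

2

A width-2 tree decomposition is:
Bags: B1 = {1, 2, 7}  B2 = {1, 2, 5}  B3 = {2, 4, 5}  B4 = {2, 3, 4}  B5 = {2, 3, 6}
Tree: B1–B2, B2–B3, B3–B4, B4–B5
The largest bag has 3 vertices, giving width 2; this decomposition certifies tw(G) ≤ 2. Since 2–7–1–5–4–3–6–2 is a cycle in G, G is not acyclic. Forests are exactly the graphs of treewidth ≤ 1, so tw(G) ≥ 2. The upper and lower bounds meet at 2, so that is the treewidth.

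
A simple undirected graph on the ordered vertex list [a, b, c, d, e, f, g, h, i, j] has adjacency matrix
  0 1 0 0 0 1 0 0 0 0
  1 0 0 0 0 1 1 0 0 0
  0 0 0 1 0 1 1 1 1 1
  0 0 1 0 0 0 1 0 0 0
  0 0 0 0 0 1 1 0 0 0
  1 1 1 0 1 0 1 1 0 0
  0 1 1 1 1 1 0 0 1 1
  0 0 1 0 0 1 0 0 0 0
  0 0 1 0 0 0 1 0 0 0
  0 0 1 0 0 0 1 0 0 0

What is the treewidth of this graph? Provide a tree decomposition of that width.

The largest bag has 3 vertices, giving width 2; this decomposition certifies tw(G) ≤ 2. For the lower bound, the 3 vertices {e, f, g} are pairwise adjacent, and any tree decomposition puts a clique entirely inside one bag — forcing width ≥ 2. Therefore the treewidth is 2.

Treewidth 2.
One such decomposition:
Bags: B1 = {b, f, g}  B2 = {c, f, g}  B3 = {a, b, f}  B4 = {c, f, h}  B5 = {e, f, g}  B6 = {c, d, g}  B7 = {c, g, i}  B8 = {c, g, j}
Tree: B1–B2, B1–B3, B2–B4, B2–B5, B2–B6, B6–B7, B7–B8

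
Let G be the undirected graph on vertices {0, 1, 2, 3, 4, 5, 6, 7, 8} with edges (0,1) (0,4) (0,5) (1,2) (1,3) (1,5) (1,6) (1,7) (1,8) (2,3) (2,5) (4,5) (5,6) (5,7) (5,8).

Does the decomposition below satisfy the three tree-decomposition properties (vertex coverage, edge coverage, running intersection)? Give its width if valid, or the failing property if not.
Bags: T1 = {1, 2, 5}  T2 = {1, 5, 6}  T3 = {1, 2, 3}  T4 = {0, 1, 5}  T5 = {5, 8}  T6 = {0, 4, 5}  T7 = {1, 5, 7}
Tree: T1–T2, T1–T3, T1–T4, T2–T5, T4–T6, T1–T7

A tree decomposition must satisfy three properties: every vertex lies in some bag; for every edge, both endpoints lie together in some bag; and for every vertex, the bags containing it form a connected subtree. Here edge (1,8) lies in no bag, so the decomposition is invalid.

No — edge (1,8) lies in no bag.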